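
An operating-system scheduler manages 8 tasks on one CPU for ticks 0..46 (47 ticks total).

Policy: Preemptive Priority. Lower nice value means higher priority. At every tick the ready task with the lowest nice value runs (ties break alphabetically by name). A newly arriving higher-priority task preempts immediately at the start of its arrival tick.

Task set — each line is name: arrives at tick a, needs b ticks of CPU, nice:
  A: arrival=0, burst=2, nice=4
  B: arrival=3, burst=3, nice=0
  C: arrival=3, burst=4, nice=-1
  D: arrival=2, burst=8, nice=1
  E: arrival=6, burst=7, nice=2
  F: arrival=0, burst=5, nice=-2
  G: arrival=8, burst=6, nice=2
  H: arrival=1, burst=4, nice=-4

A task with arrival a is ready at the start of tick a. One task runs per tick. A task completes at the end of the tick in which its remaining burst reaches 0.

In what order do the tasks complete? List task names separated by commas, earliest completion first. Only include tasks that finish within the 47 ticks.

t=0: ready={A,F} → run F
t=1: ready={A,F,H} → run H
t=2: ready={A,D,F,H} → run H
t=3: ready={A,B,C,D,F,H} → run H
t=4: ready={A,B,C,D,F,H} → run H
t=5: ready={A,B,C,D,F} → run F
t=6: ready={A,B,C,D,E,F} → run F
t=7: ready={A,B,C,D,E,F} → run F
t=8: ready={A,B,C,D,E,F,G} → run F
t=9: ready={A,B,C,D,E,G} → run C
t=10: ready={A,B,C,D,E,G} → run C
t=11: ready={A,B,C,D,E,G} → run C
t=12: ready={A,B,C,D,E,G} → run C
t=13: ready={A,B,D,E,G} → run B
t=14: ready={A,B,D,E,G} → run B
t=15: ready={A,B,D,E,G} → run B
t=16: ready={A,D,E,G} → run D
t=17: ready={A,D,E,G} → run D
t=18: ready={A,D,E,G} → run D
t=19: ready={A,D,E,G} → run D
t=20: ready={A,D,E,G} → run D
t=21: ready={A,D,E,G} → run D
t=22: ready={A,D,E,G} → run D
t=23: ready={A,D,E,G} → run D
t=24: ready={A,E,G} → run E
t=25: ready={A,E,G} → run E
t=26: ready={A,E,G} → run E
t=27: ready={A,E,G} → run E
t=28: ready={A,E,G} → run E
t=29: ready={A,E,G} → run E
t=30: ready={A,E,G} → run E
t=31: ready={A,G} → run G
t=32: ready={A,G} → run G
t=33: ready={A,G} → run G
t=34: ready={A,G} → run G
t=35: ready={A,G} → run G
t=36: ready={A,G} → run G
t=37: ready={A} → run A
t=38: ready={A} → run A
t=39: (idle)
t=40: (idle)
t=41: (idle)
t=42: (idle)
t=43: (idle)
t=44: (idle)
t=45: (idle)
t=46: (idle)

completion order = H, F, C, B, D, E, G, A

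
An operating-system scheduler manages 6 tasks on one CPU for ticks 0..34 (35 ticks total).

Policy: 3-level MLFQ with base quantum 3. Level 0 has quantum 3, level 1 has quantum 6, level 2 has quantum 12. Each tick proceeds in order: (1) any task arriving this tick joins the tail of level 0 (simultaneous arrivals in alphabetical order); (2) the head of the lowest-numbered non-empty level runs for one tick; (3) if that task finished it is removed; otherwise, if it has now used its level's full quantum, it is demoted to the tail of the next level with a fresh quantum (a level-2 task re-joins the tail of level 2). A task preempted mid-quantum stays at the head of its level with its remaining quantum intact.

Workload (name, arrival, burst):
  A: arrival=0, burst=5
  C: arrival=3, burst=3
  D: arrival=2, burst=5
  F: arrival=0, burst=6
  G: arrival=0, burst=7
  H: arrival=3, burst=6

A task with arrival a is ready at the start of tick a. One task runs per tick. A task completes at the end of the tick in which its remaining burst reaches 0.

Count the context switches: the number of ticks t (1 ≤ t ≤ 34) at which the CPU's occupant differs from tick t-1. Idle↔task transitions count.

context switches = 11

t=0: L0/L1/L2 = AFG/-/- → run A
t=1: L0/L1/L2 = AFG/-/- → run A
t=2: L0/L1/L2 = AFGD/-/- → run A
t=3: L0/L1/L2 = FGDCH/A/- → run F
t=4: L0/L1/L2 = FGDCH/A/- → run F
t=5: L0/L1/L2 = FGDCH/A/- → run F
t=6: L0/L1/L2 = GDCH/AF/- → run G
t=7: L0/L1/L2 = GDCH/AF/- → run G
t=8: L0/L1/L2 = GDCH/AF/- → run G
t=9: L0/L1/L2 = DCH/AFG/- → run D
t=10: L0/L1/L2 = DCH/AFG/- → run D
t=11: L0/L1/L2 = DCH/AFG/- → run D
t=12: L0/L1/L2 = CH/AFGD/- → run C
t=13: L0/L1/L2 = CH/AFGD/- → run C
t=14: L0/L1/L2 = CH/AFGD/- → run C
t=15: L0/L1/L2 = H/AFGD/- → run H
t=16: L0/L1/L2 = H/AFGD/- → run H
t=17: L0/L1/L2 = H/AFGD/- → run H
t=18: L0/L1/L2 = -/AFGDH/- → run A
t=19: L0/L1/L2 = -/AFGDH/- → run A
t=20: L0/L1/L2 = -/FGDH/- → run F
t=21: L0/L1/L2 = -/FGDH/- → run F
t=22: L0/L1/L2 = -/FGDH/- → run F
t=23: L0/L1/L2 = -/GDH/- → run G
t=24: L0/L1/L2 = -/GDH/- → run G
t=25: L0/L1/L2 = -/GDH/- → run G
t=26: L0/L1/L2 = -/GDH/- → run G
t=27: L0/L1/L2 = -/DH/- → run D
t=28: L0/L1/L2 = -/DH/- → run D
t=29: L0/L1/L2 = -/H/- → run H
t=30: L0/L1/L2 = -/H/- → run H
t=31: L0/L1/L2 = -/H/- → run H
t=32: (idle)
t=33: (idle)
t=34: (idle)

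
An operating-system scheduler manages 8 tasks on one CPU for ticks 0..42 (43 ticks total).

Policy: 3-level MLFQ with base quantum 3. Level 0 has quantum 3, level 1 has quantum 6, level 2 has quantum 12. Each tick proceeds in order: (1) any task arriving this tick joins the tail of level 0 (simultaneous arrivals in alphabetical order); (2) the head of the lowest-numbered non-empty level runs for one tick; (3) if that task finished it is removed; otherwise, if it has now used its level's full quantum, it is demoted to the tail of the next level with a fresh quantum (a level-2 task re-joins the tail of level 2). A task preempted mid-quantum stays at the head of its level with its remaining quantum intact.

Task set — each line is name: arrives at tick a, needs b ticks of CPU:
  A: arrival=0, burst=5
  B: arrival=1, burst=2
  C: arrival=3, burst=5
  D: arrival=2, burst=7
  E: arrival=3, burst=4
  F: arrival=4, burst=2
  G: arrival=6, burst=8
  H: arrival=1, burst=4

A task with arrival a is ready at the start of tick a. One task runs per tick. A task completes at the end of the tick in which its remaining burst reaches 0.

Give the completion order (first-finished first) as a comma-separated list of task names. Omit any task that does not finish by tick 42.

completion order = B, F, A, H, D, C, E, G

t=0: L0/L1/L2 = A/-/- → run A
t=1: L0/L1/L2 = ABH/-/- → run A
t=2: L0/L1/L2 = ABHD/-/- → run A
t=3: L0/L1/L2 = BHDCE/A/- → run B
t=4: L0/L1/L2 = BHDCEF/A/- → run B
t=5: L0/L1/L2 = HDCEF/A/- → run H
t=6: L0/L1/L2 = HDCEFG/A/- → run H
t=7: L0/L1/L2 = HDCEFG/A/- → run H
t=8: L0/L1/L2 = DCEFG/AH/- → run D
t=9: L0/L1/L2 = DCEFG/AH/- → run D
t=10: L0/L1/L2 = DCEFG/AH/- → run D
t=11: L0/L1/L2 = CEFG/AHD/- → run C
t=12: L0/L1/L2 = CEFG/AHD/- → run C
t=13: L0/L1/L2 = CEFG/AHD/- → run C
t=14: L0/L1/L2 = EFG/AHDC/- → run E
t=15: L0/L1/L2 = EFG/AHDC/- → run E
t=16: L0/L1/L2 = EFG/AHDC/- → run E
t=17: L0/L1/L2 = FG/AHDCE/- → run F
t=18: L0/L1/L2 = FG/AHDCE/- → run F
t=19: L0/L1/L2 = G/AHDCE/- → run G
t=20: L0/L1/L2 = G/AHDCE/- → run G
t=21: L0/L1/L2 = G/AHDCE/- → run G
t=22: L0/L1/L2 = -/AHDCEG/- → run A
t=23: L0/L1/L2 = -/AHDCEG/- → run A
t=24: L0/L1/L2 = -/HDCEG/- → run H
t=25: L0/L1/L2 = -/DCEG/- → run D
t=26: L0/L1/L2 = -/DCEG/- → run D
t=27: L0/L1/L2 = -/DCEG/- → run D
t=28: L0/L1/L2 = -/DCEG/- → run D
t=29: L0/L1/L2 = -/CEG/- → run C
t=30: L0/L1/L2 = -/CEG/- → run C
t=31: L0/L1/L2 = -/EG/- → run E
t=32: L0/L1/L2 = -/G/- → run G
t=33: L0/L1/L2 = -/G/- → run G
t=34: L0/L1/L2 = -/G/- → run G
t=35: L0/L1/L2 = -/G/- → run G
t=36: L0/L1/L2 = -/G/- → run G
t=37: (idle)
t=38: (idle)
t=39: (idle)
t=40: (idle)
t=41: (idle)
t=42: (idle)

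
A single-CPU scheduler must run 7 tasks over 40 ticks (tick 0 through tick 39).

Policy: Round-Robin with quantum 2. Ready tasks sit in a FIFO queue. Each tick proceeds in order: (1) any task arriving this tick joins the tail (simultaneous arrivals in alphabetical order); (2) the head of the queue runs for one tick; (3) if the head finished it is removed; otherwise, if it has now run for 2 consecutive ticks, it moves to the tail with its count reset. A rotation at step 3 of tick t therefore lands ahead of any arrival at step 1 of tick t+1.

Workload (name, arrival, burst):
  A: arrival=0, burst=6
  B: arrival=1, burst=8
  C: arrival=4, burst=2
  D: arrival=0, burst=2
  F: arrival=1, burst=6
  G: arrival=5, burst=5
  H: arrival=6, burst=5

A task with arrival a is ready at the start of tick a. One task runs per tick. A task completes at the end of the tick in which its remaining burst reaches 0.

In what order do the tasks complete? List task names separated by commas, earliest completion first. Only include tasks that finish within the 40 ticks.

t=0: queue=[A,D] q_used=0 → run A
t=1: queue=[A,D,B,F] q_used=1 → run A
t=2: queue=[D,B,F,A] q_used=0 → run D
t=3: queue=[D,B,F,A] q_used=1 → run D
t=4: queue=[B,F,A,C] q_used=0 → run B
t=5: queue=[B,F,A,C,G] q_used=1 → run B
t=6: queue=[F,A,C,G,B,H] q_used=0 → run F
t=7: queue=[F,A,C,G,B,H] q_used=1 → run F
t=8: queue=[A,C,G,B,H,F] q_used=0 → run A
t=9: queue=[A,C,G,B,H,F] q_used=1 → run A
t=10: queue=[C,G,B,H,F,A] q_used=0 → run C
t=11: queue=[C,G,B,H,F,A] q_used=1 → run C
t=12: queue=[G,B,H,F,A] q_used=0 → run G
t=13: queue=[G,B,H,F,A] q_used=1 → run G
t=14: queue=[B,H,F,A,G] q_used=0 → run B
t=15: queue=[B,H,F,A,G] q_used=1 → run B
t=16: queue=[H,F,A,G,B] q_used=0 → run H
t=17: queue=[H,F,A,G,B] q_used=1 → run H
t=18: queue=[F,A,G,B,H] q_used=0 → run F
t=19: queue=[F,A,G,B,H] q_used=1 → run F
t=20: queue=[A,G,B,H,F] q_used=0 → run A
t=21: queue=[A,G,B,H,F] q_used=1 → run A
t=22: queue=[G,B,H,F] q_used=0 → run G
t=23: queue=[G,B,H,F] q_used=1 → run G
t=24: queue=[B,H,F,G] q_used=0 → run B
t=25: queue=[B,H,F,G] q_used=1 → run B
t=26: queue=[H,F,G,B] q_used=0 → run H
t=27: queue=[H,F,G,B] q_used=1 → run H
t=28: queue=[F,G,B,H] q_used=0 → run F
t=29: queue=[F,G,B,H] q_used=1 → run F
t=30: queue=[G,B,H] q_used=0 → run G
t=31: queue=[B,H] q_used=0 → run B
t=32: queue=[B,H] q_used=1 → run B
t=33: queue=[H] q_used=0 → run H
t=34: (idle)
t=35: (idle)
t=36: (idle)
t=37: (idle)
t=38: (idle)
t=39: (idle)

completion order = D, C, A, F, G, B, H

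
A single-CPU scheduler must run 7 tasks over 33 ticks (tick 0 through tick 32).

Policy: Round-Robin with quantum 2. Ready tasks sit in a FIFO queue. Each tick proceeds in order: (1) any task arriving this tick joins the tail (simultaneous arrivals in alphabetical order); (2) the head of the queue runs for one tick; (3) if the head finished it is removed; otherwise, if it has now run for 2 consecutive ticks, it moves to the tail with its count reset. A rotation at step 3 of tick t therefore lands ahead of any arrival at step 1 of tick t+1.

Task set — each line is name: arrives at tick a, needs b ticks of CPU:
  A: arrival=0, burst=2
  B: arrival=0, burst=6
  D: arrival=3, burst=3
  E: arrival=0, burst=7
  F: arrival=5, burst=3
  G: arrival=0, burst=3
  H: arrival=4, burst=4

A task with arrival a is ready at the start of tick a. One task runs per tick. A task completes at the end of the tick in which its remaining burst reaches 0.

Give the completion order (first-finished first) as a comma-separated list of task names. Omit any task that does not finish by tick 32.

t=0: queue=[A,B,E,G] q_used=0 → run A
t=1: queue=[A,B,E,G] q_used=1 → run A
t=2: queue=[B,E,G] q_used=0 → run B
t=3: queue=[B,E,G,D] q_used=1 → run B
t=4: queue=[E,G,D,B,H] q_used=0 → run E
t=5: queue=[E,G,D,B,H,F] q_used=1 → run E
t=6: queue=[G,D,B,H,F,E] q_used=0 → run G
t=7: queue=[G,D,B,H,F,E] q_used=1 → run G
t=8: queue=[D,B,H,F,E,G] q_used=0 → run D
t=9: queue=[D,B,H,F,E,G] q_used=1 → run D
t=10: queue=[B,H,F,E,G,D] q_used=0 → run B
t=11: queue=[B,H,F,E,G,D] q_used=1 → run B
t=12: queue=[H,F,E,G,D,B] q_used=0 → run H
t=13: queue=[H,F,E,G,D,B] q_used=1 → run H
t=14: queue=[F,E,G,D,B,H] q_used=0 → run F
t=15: queue=[F,E,G,D,B,H] q_used=1 → run F
t=16: queue=[E,G,D,B,H,F] q_used=0 → run E
t=17: queue=[E,G,D,B,H,F] q_used=1 → run E
t=18: queue=[G,D,B,H,F,E] q_used=0 → run G
t=19: queue=[D,B,H,F,E] q_used=0 → run D
t=20: queue=[B,H,F,E] q_used=0 → run B
t=21: queue=[B,H,F,E] q_used=1 → run B
t=22: queue=[H,F,E] q_used=0 → run H
t=23: queue=[H,F,E] q_used=1 → run H
t=24: queue=[F,E] q_used=0 → run F
t=25: queue=[E] q_used=0 → run E
t=26: queue=[E] q_used=1 → run E
t=27: queue=[E] q_used=0 → run E
t=28: (idle)
t=29: (idle)
t=30: (idle)
t=31: (idle)
t=32: (idle)

completion order = A, G, D, B, H, F, E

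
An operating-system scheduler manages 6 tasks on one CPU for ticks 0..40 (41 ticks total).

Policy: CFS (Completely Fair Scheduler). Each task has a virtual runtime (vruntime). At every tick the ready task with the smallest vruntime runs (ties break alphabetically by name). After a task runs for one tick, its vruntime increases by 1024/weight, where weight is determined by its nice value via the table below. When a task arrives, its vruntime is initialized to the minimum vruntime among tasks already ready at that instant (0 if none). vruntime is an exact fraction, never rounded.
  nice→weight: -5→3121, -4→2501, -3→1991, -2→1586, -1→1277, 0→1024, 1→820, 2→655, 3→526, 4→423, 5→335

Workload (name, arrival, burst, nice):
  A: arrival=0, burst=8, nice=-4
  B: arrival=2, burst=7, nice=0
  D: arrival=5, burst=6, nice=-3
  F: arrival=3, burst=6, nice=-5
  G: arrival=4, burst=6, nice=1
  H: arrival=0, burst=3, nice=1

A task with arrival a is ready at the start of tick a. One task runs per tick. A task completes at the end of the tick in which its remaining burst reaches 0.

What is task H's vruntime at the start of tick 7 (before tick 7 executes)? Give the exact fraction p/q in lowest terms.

t=0: vr[A=0 H=0] → run A
t=1: vr[A=1024/2501 H=0] → run H
t=2: vr[A=1024/2501 B=1024/2501 H=256/205] → run A
t=3: vr[A=2048/2501 B=1024/2501 F=1024/2501 H=256/205] → run B
t=4: vr[A=2048/2501 B=3525/2501 F=1024/2501 G=1024/2501 H=256/205] → run F
t=5: vr[A=2048/2501 B=3525/2501 D=1024/2501 F=5756928/7805621 G=1024/2501 H=256/205] → run D
t=6: vr[A=2048/2501 B=3525/2501 D=4599808/4979491 F=5756928/7805621 G=1024/2501 H=256/205] → run G
t=7: vr[A=2048/2501 B=3525/2501 D=4599808/4979491 F=5756928/7805621 G=20736/12505 H=256/205] → run F
t=8: vr[A=2048/2501 B=3525/2501 D=4599808/4979491 F=8317952/7805621 G=20736/12505 H=256/205] → run A
t=9: vr[A=3072/2501 B=3525/2501 D=4599808/4979491 F=8317952/7805621 G=20736/12505 H=256/205] → run D
t=10: vr[A=3072/2501 B=3525/2501 D=7160832/4979491 F=8317952/7805621 G=20736/12505 H=256/205] → run F
t=11: vr[A=3072/2501 B=3525/2501 D=7160832/4979491 F=10878976/7805621 G=20736/12505 H=256/205] → run A
t=12: vr[A=4096/2501 B=3525/2501 D=7160832/4979491 F=10878976/7805621 G=20736/12505 H=256/205] → run H
t=13: vr[A=4096/2501 B=3525/2501 D=7160832/4979491 F=10878976/7805621 G=20736/12505 H=512/205] → run F
t=14: vr[A=4096/2501 B=3525/2501 D=7160832/4979491 F=13440000/7805621 G=20736/12505 H=512/205] → run B
t=15: vr[A=4096/2501 B=6026/2501 D=7160832/4979491 F=13440000/7805621 G=20736/12505 H=512/205] → run D
t=16: vr[A=4096/2501 B=6026/2501 D=9721856/4979491 F=13440000/7805621 G=20736/12505 H=512/205] → run A
t=17: vr[A=5120/2501 B=6026/2501 D=9721856/4979491 F=13440000/7805621 G=20736/12505 H=512/205] → run G
t=18: vr[A=5120/2501 B=6026/2501 D=9721856/4979491 F=13440000/7805621 G=36352/12505 H=512/205] → run F
t=19: vr[A=5120/2501 B=6026/2501 D=9721856/4979491 F=16001024/7805621 G=36352/12505 H=512/205] → run D
t=20: vr[A=5120/2501 B=6026/2501 D=12282880/4979491 F=16001024/7805621 G=36352/12505 H=512/205] → run A
t=21: vr[A=6144/2501 B=6026/2501 D=12282880/4979491 F=16001024/7805621 G=36352/12505 H=512/205] → run F
t=22: vr[A=6144/2501 B=6026/2501 D=12282880/4979491 G=36352/12505 H=512/205] → run B
t=23: vr[A=6144/2501 B=8527/2501 D=12282880/4979491 G=36352/12505 H=512/205] → run A
t=24: vr[A=7168/2501 B=8527/2501 D=12282880/4979491 G=36352/12505 H=512/205] → run D
t=25: vr[A=7168/2501 B=8527/2501 D=14843904/4979491 G=36352/12505 H=512/205] → run H
t=26: vr[A=7168/2501 B=8527/2501 D=14843904/4979491 G=36352/12505] → run A
t=27: vr[B=8527/2501 D=14843904/4979491 G=36352/12505] → run G
t=28: vr[B=8527/2501 D=14843904/4979491 G=51968/12505] → run D
t=29: vr[B=8527/2501 G=51968/12505] → run B
t=30: vr[B=11028/2501 G=51968/12505] → run G
t=31: vr[B=11028/2501 G=67584/12505] → run B
t=32: vr[B=13529/2501 G=67584/12505] → run G
t=33: vr[B=13529/2501 G=16640/2501] → run B
t=34: vr[B=16030/2501 G=16640/2501] → run B
t=35: vr[G=16640/2501] → run G
t=36: (idle)
t=37: (idle)
t=38: (idle)
t=39: (idle)
t=40: (idle)

vruntime(H, start of tick 7) = 256/205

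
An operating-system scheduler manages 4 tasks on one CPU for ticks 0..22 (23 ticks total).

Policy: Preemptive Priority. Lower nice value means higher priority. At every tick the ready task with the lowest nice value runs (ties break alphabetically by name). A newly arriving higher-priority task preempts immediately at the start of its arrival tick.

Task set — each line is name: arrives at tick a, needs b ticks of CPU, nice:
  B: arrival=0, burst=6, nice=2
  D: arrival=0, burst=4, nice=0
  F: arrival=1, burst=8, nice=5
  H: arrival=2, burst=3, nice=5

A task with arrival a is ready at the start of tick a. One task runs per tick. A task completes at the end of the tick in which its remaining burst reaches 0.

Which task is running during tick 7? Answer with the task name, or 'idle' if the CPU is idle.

t=0: ready={B,D} → run D
t=1: ready={B,D,F} → run D
t=2: ready={B,D,F,H} → run D
t=3: ready={B,D,F,H} → run D
t=4: ready={B,F,H} → run B
t=5: ready={B,F,H} → run B
t=6: ready={B,F,H} → run B
t=7: ready={B,F,H} → run B
t=8: ready={B,F,H} → run B
t=9: ready={B,F,H} → run B
t=10: ready={F,H} → run F
t=11: ready={F,H} → run F
t=12: ready={F,H} → run F
t=13: ready={F,H} → run F
t=14: ready={F,H} → run F
t=15: ready={F,H} → run F
t=16: ready={F,H} → run F
t=17: ready={F,H} → run F
t=18: ready={H} → run H
t=19: ready={H} → run H
t=20: ready={H} → run H
t=21: (idle)
t=22: (idle)

running at tick 7 = B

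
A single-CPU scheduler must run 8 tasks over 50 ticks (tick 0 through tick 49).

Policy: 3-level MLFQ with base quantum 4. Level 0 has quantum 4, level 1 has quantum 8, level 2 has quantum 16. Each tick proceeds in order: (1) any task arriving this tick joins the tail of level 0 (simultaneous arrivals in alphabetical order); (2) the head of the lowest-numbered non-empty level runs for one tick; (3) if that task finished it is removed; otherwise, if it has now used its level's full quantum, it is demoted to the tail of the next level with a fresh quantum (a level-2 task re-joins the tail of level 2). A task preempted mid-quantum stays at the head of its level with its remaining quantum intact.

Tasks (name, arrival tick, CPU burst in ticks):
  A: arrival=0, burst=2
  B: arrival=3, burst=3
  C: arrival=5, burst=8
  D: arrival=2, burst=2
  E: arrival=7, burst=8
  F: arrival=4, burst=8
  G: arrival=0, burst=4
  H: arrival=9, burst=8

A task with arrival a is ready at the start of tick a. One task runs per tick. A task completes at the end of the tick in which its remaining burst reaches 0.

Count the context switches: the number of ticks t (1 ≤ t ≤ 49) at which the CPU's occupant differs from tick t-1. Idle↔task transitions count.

t=0: L0/L1/L2 = AG/-/- → run A
t=1: L0/L1/L2 = AG/-/- → run A
t=2: L0/L1/L2 = GD/-/- → run G
t=3: L0/L1/L2 = GDB/-/- → run G
t=4: L0/L1/L2 = GDBF/-/- → run G
t=5: L0/L1/L2 = GDBFC/-/- → run G
t=6: L0/L1/L2 = DBFC/-/- → run D
t=7: L0/L1/L2 = DBFCE/-/- → run D
t=8: L0/L1/L2 = BFCE/-/- → run B
t=9: L0/L1/L2 = BFCEH/-/- → run B
t=10: L0/L1/L2 = BFCEH/-/- → run B
t=11: L0/L1/L2 = FCEH/-/- → run F
t=12: L0/L1/L2 = FCEH/-/- → run F
t=13: L0/L1/L2 = FCEH/-/- → run F
t=14: L0/L1/L2 = FCEH/-/- → run F
t=15: L0/L1/L2 = CEH/F/- → run C
t=16: L0/L1/L2 = CEH/F/- → run C
t=17: L0/L1/L2 = CEH/F/- → run C
t=18: L0/L1/L2 = CEH/F/- → run C
t=19: L0/L1/L2 = EH/FC/- → run E
t=20: L0/L1/L2 = EH/FC/- → run E
t=21: L0/L1/L2 = EH/FC/- → run E
t=22: L0/L1/L2 = EH/FC/- → run E
t=23: L0/L1/L2 = H/FCE/- → run H
t=24: L0/L1/L2 = H/FCE/- → run H
t=25: L0/L1/L2 = H/FCE/- → run H
t=26: L0/L1/L2 = H/FCE/- → run H
t=27: L0/L1/L2 = -/FCEH/- → run F
t=28: L0/L1/L2 = -/FCEH/- → run F
t=29: L0/L1/L2 = -/FCEH/- → run F
t=30: L0/L1/L2 = -/FCEH/- → run F
t=31: L0/L1/L2 = -/CEH/- → run C
t=32: L0/L1/L2 = -/CEH/- → run C
t=33: L0/L1/L2 = -/CEH/- → run C
t=34: L0/L1/L2 = -/CEH/- → run C
t=35: L0/L1/L2 = -/EH/- → run E
t=36: L0/L1/L2 = -/EH/- → run E
t=37: L0/L1/L2 = -/EH/- → run E
t=38: L0/L1/L2 = -/EH/- → run E
t=39: L0/L1/L2 = -/H/- → run H
t=40: L0/L1/L2 = -/H/- → run H
t=41: L0/L1/L2 = -/H/- → run H
t=42: L0/L1/L2 = -/H/- → run H
t=43: (idle)
t=44: (idle)
t=45: (idle)
t=46: (idle)
t=47: (idle)
t=48: (idle)
t=49: (idle)

context switches = 12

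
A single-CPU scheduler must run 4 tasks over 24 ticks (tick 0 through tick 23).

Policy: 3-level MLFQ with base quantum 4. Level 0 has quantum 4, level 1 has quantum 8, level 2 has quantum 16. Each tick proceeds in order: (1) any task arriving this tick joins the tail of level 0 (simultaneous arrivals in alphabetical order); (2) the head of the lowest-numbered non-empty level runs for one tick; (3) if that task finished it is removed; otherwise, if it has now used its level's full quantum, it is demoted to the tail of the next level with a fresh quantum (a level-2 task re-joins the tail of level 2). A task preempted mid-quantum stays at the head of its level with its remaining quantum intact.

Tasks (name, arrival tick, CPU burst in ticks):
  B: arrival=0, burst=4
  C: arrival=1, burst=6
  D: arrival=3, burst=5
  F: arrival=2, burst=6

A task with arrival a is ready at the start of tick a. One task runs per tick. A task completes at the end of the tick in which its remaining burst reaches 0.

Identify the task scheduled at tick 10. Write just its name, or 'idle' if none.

running at tick 10 = F

t=0: L0/L1/L2 = B/-/- → run B
t=1: L0/L1/L2 = BC/-/- → run B
t=2: L0/L1/L2 = BCF/-/- → run B
t=3: L0/L1/L2 = BCFD/-/- → run B
t=4: L0/L1/L2 = CFD/-/- → run C
t=5: L0/L1/L2 = CFD/-/- → run C
t=6: L0/L1/L2 = CFD/-/- → run C
t=7: L0/L1/L2 = CFD/-/- → run C
t=8: L0/L1/L2 = FD/C/- → run F
t=9: L0/L1/L2 = FD/C/- → run F
t=10: L0/L1/L2 = FD/C/- → run F
t=11: L0/L1/L2 = FD/C/- → run F
t=12: L0/L1/L2 = D/CF/- → run D
t=13: L0/L1/L2 = D/CF/- → run D
t=14: L0/L1/L2 = D/CF/- → run D
t=15: L0/L1/L2 = D/CF/- → run D
t=16: L0/L1/L2 = -/CFD/- → run C
t=17: L0/L1/L2 = -/CFD/- → run C
t=18: L0/L1/L2 = -/FD/- → run F
t=19: L0/L1/L2 = -/FD/- → run F
t=20: L0/L1/L2 = -/D/- → run D
t=21: (idle)
t=22: (idle)
t=23: (idle)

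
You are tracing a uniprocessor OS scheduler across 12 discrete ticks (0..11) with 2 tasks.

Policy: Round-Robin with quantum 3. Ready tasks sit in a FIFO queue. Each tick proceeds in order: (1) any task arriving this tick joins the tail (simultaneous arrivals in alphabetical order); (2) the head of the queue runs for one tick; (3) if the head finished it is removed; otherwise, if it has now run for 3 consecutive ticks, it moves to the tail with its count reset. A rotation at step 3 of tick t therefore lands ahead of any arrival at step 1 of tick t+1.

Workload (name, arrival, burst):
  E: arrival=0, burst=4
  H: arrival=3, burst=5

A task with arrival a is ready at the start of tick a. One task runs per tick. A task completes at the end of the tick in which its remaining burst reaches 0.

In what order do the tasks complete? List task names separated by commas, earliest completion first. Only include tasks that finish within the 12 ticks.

t=0: queue=[E] q_used=0 → run E
t=1: queue=[E] q_used=1 → run E
t=2: queue=[E] q_used=2 → run E
t=3: queue=[E,H] q_used=0 → run E
t=4: queue=[H] q_used=0 → run H
t=5: queue=[H] q_used=1 → run H
t=6: queue=[H] q_used=2 → run H
t=7: queue=[H] q_used=0 → run H
t=8: queue=[H] q_used=1 → run H
t=9: (idle)
t=10: (idle)
t=11: (idle)

completion order = E, H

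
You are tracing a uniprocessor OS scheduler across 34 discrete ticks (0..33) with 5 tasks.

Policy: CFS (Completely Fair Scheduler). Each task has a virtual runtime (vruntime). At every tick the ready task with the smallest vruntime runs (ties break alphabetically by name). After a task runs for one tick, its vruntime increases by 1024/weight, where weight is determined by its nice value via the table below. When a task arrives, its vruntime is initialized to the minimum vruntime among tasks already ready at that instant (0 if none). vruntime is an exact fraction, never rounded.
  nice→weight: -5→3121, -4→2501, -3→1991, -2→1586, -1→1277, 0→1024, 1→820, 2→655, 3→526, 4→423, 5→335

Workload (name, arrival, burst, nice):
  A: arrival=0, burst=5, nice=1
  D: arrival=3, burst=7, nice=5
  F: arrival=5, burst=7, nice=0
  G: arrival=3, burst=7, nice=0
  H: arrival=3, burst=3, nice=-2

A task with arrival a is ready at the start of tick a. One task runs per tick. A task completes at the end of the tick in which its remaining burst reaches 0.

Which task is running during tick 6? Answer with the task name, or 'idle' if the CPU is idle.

t=0: vr[A=0] → run A
t=1: vr[A=256/205] → run A
t=2: vr[A=512/205] → run A
t=3: vr[A=768/205 D=768/205 G=768/205 H=768/205] → run A
t=4: vr[A=1024/205 D=768/205 G=768/205 H=768/205] → run D
t=5: vr[A=1024/205 D=18688/2747 F=768/205 G=768/205 H=768/205] → run F
t=6: vr[A=1024/205 D=18688/2747 F=973/205 G=768/205 H=768/205] → run G
t=7: vr[A=1024/205 D=18688/2747 F=973/205 G=973/205 H=768/205] → run H
t=8: vr[A=1024/205 D=18688/2747 F=973/205 G=973/205 H=713984/162565] → run H
t=9: vr[A=1024/205 D=18688/2747 F=973/205 G=973/205 H=818944/162565] → run F
t=10: vr[A=1024/205 D=18688/2747 F=1178/205 G=973/205 H=818944/162565] → run G
t=11: vr[A=1024/205 D=18688/2747 F=1178/205 G=1178/205 H=818944/162565] → run A
t=12: vr[D=18688/2747 F=1178/205 G=1178/205 H=818944/162565] → run H
t=13: vr[D=18688/2747 F=1178/205 G=1178/205] → run F
t=14: vr[D=18688/2747 F=1383/205 G=1178/205] → run G
t=15: vr[D=18688/2747 F=1383/205 G=1383/205] → run F
t=16: vr[D=18688/2747 F=1588/205 G=1383/205] → run G
t=17: vr[D=18688/2747 F=1588/205 G=1588/205] → run D
t=18: vr[D=135424/13735 F=1588/205 G=1588/205] → run F
t=19: vr[D=135424/13735 F=1793/205 G=1588/205] → run G
t=20: vr[D=135424/13735 F=1793/205 G=1793/205] → run F
t=21: vr[D=135424/13735 F=1998/205 G=1793/205] → run G
t=22: vr[D=135424/13735 F=1998/205 G=1998/205] → run F
t=23: vr[D=135424/13735 G=1998/205] → run G
t=24: vr[D=135424/13735] → run D
t=25: vr[D=177408/13735] → run D
t=26: vr[D=219392/13735] → run D
t=27: vr[D=261376/13735] → run D
t=28: vr[D=60672/2747] → run D
t=29: (idle)
t=30: (idle)
t=31: (idle)
t=32: (idle)
t=33: (idle)

running at tick 6 = G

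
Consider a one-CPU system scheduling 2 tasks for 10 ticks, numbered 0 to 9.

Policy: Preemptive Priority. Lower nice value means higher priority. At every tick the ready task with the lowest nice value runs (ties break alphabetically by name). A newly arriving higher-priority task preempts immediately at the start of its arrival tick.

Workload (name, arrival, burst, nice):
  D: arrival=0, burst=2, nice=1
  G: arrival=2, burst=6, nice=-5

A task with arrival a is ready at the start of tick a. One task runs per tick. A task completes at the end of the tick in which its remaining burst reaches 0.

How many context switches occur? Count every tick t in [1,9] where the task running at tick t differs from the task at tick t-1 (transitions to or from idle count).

t=0: ready={D} → run D
t=1: ready={D} → run D
t=2: ready={G} → run G
t=3: ready={G} → run G
t=4: ready={G} → run G
t=5: ready={G} → run G
t=6: ready={G} → run G
t=7: ready={G} → run G
t=8: (idle)
t=9: (idle)

context switches = 2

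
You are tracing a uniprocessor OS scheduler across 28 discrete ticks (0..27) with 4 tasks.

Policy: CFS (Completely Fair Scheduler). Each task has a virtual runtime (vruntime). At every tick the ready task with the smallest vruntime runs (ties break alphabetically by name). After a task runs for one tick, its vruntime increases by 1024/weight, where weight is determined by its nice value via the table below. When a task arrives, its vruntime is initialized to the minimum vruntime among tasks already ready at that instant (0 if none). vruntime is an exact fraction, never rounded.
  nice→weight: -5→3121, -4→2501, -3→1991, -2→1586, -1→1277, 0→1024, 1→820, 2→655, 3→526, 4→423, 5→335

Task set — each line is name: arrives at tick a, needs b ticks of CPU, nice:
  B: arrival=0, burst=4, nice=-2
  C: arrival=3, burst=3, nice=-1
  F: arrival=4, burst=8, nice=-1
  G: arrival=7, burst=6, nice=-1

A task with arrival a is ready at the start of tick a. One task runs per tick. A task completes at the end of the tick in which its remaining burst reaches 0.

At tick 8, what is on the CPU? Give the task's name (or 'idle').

t=0: vr[B=0] → run B
t=1: vr[B=512/793] → run B
t=2: vr[B=1024/793] → run B
t=3: vr[B=1536/793 C=1536/793] → run B
t=4: vr[C=1536/793 F=1536/793] → run C
t=5: vr[C=2773504/1012661 F=1536/793] → run F
t=6: vr[C=2773504/1012661 F=2773504/1012661] → run C
t=7: vr[C=3585536/1012661 F=2773504/1012661 G=2773504/1012661] → run F
t=8: vr[C=3585536/1012661 F=3585536/1012661 G=2773504/1012661] → run G
t=9: vr[C=3585536/1012661 F=3585536/1012661 G=3585536/1012661] → run C
t=10: vr[F=3585536/1012661 G=3585536/1012661] → run F
t=11: vr[F=4397568/1012661 G=3585536/1012661] → run G
t=12: vr[F=4397568/1012661 G=4397568/1012661] → run F
t=13: vr[F=5209600/1012661 G=4397568/1012661] → run G
t=14: vr[F=5209600/1012661 G=5209600/1012661] → run F
t=15: vr[F=6021632/1012661 G=5209600/1012661] → run G
t=16: vr[F=6021632/1012661 G=6021632/1012661] → run F
t=17: vr[F=6833664/1012661 G=6021632/1012661] → run G
t=18: vr[F=6833664/1012661 G=6833664/1012661] → run F
t=19: vr[F=7645696/1012661 G=6833664/1012661] → run G
t=20: vr[F=7645696/1012661] → run F
t=21: (idle)
t=22: (idle)
t=23: (idle)
t=24: (idle)
t=25: (idle)
t=26: (idle)
t=27: (idle)

running at tick 8 = G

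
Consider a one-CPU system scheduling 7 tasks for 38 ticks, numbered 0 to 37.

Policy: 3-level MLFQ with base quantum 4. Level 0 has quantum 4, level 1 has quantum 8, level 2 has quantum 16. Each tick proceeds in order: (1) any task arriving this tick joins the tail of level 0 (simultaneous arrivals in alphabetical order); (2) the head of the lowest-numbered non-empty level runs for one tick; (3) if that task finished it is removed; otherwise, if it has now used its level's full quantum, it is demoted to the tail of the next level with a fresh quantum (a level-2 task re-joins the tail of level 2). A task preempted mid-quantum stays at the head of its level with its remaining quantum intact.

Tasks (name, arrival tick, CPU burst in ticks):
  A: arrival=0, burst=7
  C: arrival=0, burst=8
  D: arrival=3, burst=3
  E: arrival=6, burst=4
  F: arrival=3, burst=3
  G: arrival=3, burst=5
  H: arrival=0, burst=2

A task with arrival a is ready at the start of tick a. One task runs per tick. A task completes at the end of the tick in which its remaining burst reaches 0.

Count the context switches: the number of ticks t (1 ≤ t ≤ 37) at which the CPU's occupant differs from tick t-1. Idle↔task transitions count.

context switches = 10

t=0: L0/L1/L2 = ACH/-/- → run A
t=1: L0/L1/L2 = ACH/-/- → run A
t=2: L0/L1/L2 = ACH/-/- → run A
t=3: L0/L1/L2 = ACHDFG/-/- → run A
t=4: L0/L1/L2 = CHDFG/A/- → run C
t=5: L0/L1/L2 = CHDFG/A/- → run C
t=6: L0/L1/L2 = CHDFGE/A/- → run C
t=7: L0/L1/L2 = CHDFGE/A/- → run C
t=8: L0/L1/L2 = HDFGE/AC/- → run H
t=9: L0/L1/L2 = HDFGE/AC/- → run H
t=10: L0/L1/L2 = DFGE/AC/- → run D
t=11: L0/L1/L2 = DFGE/AC/- → run D
t=12: L0/L1/L2 = DFGE/AC/- → run D
t=13: L0/L1/L2 = FGE/AC/- → run F
t=14: L0/L1/L2 = FGE/AC/- → run F
t=15: L0/L1/L2 = FGE/AC/- → run F
t=16: L0/L1/L2 = GE/AC/- → run G
t=17: L0/L1/L2 = GE/AC/- → run G
t=18: L0/L1/L2 = GE/AC/- → run G
t=19: L0/L1/L2 = GE/AC/- → run G
t=20: L0/L1/L2 = E/ACG/- → run E
t=21: L0/L1/L2 = E/ACG/- → run E
t=22: L0/L1/L2 = E/ACG/- → run E
t=23: L0/L1/L2 = E/ACG/- → run E
t=24: L0/L1/L2 = -/ACG/- → run A
t=25: L0/L1/L2 = -/ACG/- → run A
t=26: L0/L1/L2 = -/ACG/- → run A
t=27: L0/L1/L2 = -/CG/- → run C
t=28: L0/L1/L2 = -/CG/- → run C
t=29: L0/L1/L2 = -/CG/- → run C
t=30: L0/L1/L2 = -/CG/- → run C
t=31: L0/L1/L2 = -/G/- → run G
t=32: (idle)
t=33: (idle)
t=34: (idle)
t=35: (idle)
t=36: (idle)
t=37: (idle)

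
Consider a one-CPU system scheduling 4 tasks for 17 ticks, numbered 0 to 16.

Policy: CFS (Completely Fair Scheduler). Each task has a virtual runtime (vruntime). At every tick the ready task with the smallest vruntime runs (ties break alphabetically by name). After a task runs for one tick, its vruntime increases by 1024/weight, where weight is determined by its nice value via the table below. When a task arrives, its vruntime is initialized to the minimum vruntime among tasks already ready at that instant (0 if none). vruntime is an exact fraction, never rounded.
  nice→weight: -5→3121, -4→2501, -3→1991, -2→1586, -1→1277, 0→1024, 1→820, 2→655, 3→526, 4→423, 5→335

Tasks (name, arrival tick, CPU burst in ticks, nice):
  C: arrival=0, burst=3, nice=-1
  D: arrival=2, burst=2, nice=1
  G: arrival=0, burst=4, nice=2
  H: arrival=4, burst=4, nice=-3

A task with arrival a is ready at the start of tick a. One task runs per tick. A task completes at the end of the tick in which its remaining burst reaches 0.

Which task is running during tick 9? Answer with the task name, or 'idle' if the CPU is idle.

t=0: vr[C=0 G=0] → run C
t=1: vr[C=1024/1277 G=0] → run G
t=2: vr[C=1024/1277 D=1024/1277 G=1024/655] → run C
t=3: vr[C=2048/1277 D=1024/1277 G=1024/655] → run D
t=4: vr[C=2048/1277 D=536832/261785 G=1024/655 H=1024/655] → run G
t=5: vr[C=2048/1277 D=536832/261785 G=2048/655 H=1024/655] → run H
t=6: vr[C=2048/1277 D=536832/261785 G=2048/655 H=2709504/1304105] → run C
t=7: vr[D=536832/261785 G=2048/655 H=2709504/1304105] → run D
t=8: vr[G=2048/655 H=2709504/1304105] → run H
t=9: vr[G=2048/655 H=3380224/1304105] → run H
t=10: vr[G=2048/655 H=4050944/1304105] → run H
t=11: vr[G=2048/655] → run G
t=12: vr[G=3072/655] → run G
t=13: (idle)
t=14: (idle)
t=15: (idle)
t=16: (idle)

running at tick 9 = H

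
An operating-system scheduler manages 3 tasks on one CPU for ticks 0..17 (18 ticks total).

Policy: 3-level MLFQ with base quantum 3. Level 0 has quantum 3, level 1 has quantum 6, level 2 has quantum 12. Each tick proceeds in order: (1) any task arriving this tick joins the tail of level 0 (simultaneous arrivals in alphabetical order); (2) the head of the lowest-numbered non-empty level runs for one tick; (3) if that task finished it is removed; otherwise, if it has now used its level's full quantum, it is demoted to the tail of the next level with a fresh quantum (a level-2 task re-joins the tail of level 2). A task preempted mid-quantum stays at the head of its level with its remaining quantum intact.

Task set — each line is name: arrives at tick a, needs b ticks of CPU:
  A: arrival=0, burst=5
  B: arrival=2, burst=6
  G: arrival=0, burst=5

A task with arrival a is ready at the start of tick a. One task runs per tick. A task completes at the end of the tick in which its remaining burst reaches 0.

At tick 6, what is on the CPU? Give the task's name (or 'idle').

running at tick 6 = B

t=0: L0/L1/L2 = AG/-/- → run A
t=1: L0/L1/L2 = AG/-/- → run A
t=2: L0/L1/L2 = AGB/-/- → run A
t=3: L0/L1/L2 = GB/A/- → run G
t=4: L0/L1/L2 = GB/A/- → run G
t=5: L0/L1/L2 = GB/A/- → run G
t=6: L0/L1/L2 = B/AG/- → run B
t=7: L0/L1/L2 = B/AG/- → run B
t=8: L0/L1/L2 = B/AG/- → run B
t=9: L0/L1/L2 = -/AGB/- → run A
t=10: L0/L1/L2 = -/AGB/- → run A
t=11: L0/L1/L2 = -/GB/- → run G
t=12: L0/L1/L2 = -/GB/- → run G
t=13: L0/L1/L2 = -/B/- → run B
t=14: L0/L1/L2 = -/B/- → run B
t=15: L0/L1/L2 = -/B/- → run B
t=16: (idle)
t=17: (idle)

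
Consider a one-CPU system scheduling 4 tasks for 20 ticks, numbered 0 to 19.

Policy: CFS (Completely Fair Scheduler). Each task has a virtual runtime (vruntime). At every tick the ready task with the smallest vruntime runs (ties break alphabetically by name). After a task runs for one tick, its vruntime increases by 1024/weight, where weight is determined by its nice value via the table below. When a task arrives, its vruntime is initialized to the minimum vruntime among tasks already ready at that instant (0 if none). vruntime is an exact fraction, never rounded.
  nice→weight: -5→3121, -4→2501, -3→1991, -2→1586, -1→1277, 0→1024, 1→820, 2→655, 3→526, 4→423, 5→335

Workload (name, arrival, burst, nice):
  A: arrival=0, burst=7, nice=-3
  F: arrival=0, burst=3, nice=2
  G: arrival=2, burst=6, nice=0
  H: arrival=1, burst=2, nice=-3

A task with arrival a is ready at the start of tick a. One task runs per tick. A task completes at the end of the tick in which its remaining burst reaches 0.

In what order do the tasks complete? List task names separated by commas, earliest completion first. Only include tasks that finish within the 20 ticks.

completion order = H, A, F, G

t=0: vr[A=0 F=0] → run A
t=1: vr[A=1024/1991 F=0 H=0] → run F
t=2: vr[A=1024/1991 F=1024/655 G=0 H=0] → run G
t=3: vr[A=1024/1991 F=1024/655 G=1 H=0] → run H
t=4: vr[A=1024/1991 F=1024/655 G=1 H=1024/1991] → run A
t=5: vr[A=2048/1991 F=1024/655 G=1 H=1024/1991] → run H
t=6: vr[A=2048/1991 F=1024/655 G=1] → run G
t=7: vr[A=2048/1991 F=1024/655 G=2] → run A
t=8: vr[A=3072/1991 F=1024/655 G=2] → run A
t=9: vr[A=4096/1991 F=1024/655 G=2] → run F
t=10: vr[A=4096/1991 F=2048/655 G=2] → run G
t=11: vr[A=4096/1991 F=2048/655 G=3] → run A
t=12: vr[A=5120/1991 F=2048/655 G=3] → run A
t=13: vr[A=6144/1991 F=2048/655 G=3] → run G
t=14: vr[A=6144/1991 F=2048/655 G=4] → run A
t=15: vr[F=2048/655 G=4] → run F
t=16: vr[G=4] → run G
t=17: vr[G=5] → run G
t=18: (idle)
t=19: (idle)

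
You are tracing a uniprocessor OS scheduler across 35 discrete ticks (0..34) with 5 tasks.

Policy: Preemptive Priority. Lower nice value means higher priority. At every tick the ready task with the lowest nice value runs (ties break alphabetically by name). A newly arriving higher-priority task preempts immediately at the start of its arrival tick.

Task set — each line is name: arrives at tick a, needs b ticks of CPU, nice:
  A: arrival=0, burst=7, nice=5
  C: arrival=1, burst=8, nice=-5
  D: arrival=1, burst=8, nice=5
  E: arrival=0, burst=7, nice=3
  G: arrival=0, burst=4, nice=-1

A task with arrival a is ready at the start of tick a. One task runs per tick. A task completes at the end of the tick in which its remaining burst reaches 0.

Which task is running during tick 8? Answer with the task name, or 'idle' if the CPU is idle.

t=0: ready={A,E,G} → run G
t=1: ready={A,C,D,E,G} → run C
t=2: ready={A,C,D,E,G} → run C
t=3: ready={A,C,D,E,G} → run C
t=4: ready={A,C,D,E,G} → run C
t=5: ready={A,C,D,E,G} → run C
t=6: ready={A,C,D,E,G} → run C
t=7: ready={A,C,D,E,G} → run C
t=8: ready={A,C,D,E,G} → run C
t=9: ready={A,D,E,G} → run G
t=10: ready={A,D,E,G} → run G
t=11: ready={A,D,E,G} → run G
t=12: ready={A,D,E} → run E
t=13: ready={A,D,E} → run E
t=14: ready={A,D,E} → run E
t=15: ready={A,D,E} → run E
t=16: ready={A,D,E} → run E
t=17: ready={A,D,E} → run E
t=18: ready={A,D,E} → run E
t=19: ready={A,D} → run A
t=20: ready={A,D} → run A
t=21: ready={A,D} → run A
t=22: ready={A,D} → run A
t=23: ready={A,D} → run A
t=24: ready={A,D} → run A
t=25: ready={A,D} → run A
t=26: ready={D} → run D
t=27: ready={D} → run D
t=28: ready={D} → run D
t=29: ready={D} → run D
t=30: ready={D} → run D
t=31: ready={D} → run D
t=32: ready={D} → run D
t=33: ready={D} → run D
t=34: (idle)

running at tick 8 = C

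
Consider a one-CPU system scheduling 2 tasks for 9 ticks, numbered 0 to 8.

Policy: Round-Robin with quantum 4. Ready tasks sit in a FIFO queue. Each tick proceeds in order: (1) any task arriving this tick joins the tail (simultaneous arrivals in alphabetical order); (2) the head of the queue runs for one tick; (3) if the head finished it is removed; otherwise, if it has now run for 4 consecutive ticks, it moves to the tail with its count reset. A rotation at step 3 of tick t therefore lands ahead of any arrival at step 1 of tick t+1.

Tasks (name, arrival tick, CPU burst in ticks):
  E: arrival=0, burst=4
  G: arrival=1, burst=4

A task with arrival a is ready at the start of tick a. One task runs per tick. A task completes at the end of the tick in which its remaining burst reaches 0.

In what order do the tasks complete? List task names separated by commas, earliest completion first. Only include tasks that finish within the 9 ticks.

completion order = E, G

t=0: queue=[E] q_used=0 → run E
t=1: queue=[E,G] q_used=1 → run E
t=2: queue=[E,G] q_used=2 → run E
t=3: queue=[E,G] q_used=3 → run E
t=4: queue=[G] q_used=0 → run G
t=5: queue=[G] q_used=1 → run G
t=6: queue=[G] q_used=2 → run G
t=7: queue=[G] q_used=3 → run G
t=8: (idle)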